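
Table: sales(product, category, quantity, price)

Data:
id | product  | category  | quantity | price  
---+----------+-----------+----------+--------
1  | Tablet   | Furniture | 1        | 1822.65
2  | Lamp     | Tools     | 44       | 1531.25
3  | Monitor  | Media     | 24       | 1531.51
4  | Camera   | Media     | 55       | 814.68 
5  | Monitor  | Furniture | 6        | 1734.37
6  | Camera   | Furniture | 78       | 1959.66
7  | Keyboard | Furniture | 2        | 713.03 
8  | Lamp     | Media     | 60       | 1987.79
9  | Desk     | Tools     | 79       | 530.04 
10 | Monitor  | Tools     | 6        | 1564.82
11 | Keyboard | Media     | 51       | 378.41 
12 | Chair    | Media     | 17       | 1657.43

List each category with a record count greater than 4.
SELECT category, COUNT(*) as cnt
FROM sales
GROUP BY category
HAVING COUNT(*) > 4

Result:
  Media: 5

Note: HAVING filters groups after aggregation, WHERE filters rows before.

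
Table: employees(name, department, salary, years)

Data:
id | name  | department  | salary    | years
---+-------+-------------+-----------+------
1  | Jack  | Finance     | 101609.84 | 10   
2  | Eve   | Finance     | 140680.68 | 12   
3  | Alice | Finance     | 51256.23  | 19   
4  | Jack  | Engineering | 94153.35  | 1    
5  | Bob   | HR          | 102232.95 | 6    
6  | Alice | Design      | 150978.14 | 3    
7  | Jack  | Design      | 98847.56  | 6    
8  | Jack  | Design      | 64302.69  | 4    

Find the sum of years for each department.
SELECT department, SUM(years) as result
FROM employees
GROUP BY department

Result:
  Design: 13
  Engineering: 1
  Finance: 41
  HR: 6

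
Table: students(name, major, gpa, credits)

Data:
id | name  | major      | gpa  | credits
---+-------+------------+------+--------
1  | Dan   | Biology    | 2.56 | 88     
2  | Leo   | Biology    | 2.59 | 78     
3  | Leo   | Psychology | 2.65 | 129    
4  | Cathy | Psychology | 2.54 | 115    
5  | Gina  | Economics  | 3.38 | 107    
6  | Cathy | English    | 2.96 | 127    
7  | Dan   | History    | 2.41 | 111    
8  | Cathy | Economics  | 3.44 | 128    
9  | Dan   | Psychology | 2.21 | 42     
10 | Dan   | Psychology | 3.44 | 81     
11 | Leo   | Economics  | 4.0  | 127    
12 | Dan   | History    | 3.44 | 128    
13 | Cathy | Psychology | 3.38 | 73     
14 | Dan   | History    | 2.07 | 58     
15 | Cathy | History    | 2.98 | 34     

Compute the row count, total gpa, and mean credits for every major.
SELECT major,
       COUNT(*) as cnt,
       SUM(gpa) as total_gpa,
       AVG(credits) as avg_credits
FROM students
GROUP BY major

Result:
  Biology: 2 records, 5.15 total gpa, 83.00 avg credits
  Economics: 3 records, 10.82 total gpa, 120.67 avg credits
  English: 1 records, 2.96 total gpa, 127.00 avg credits
  History: 4 records, 10.90 total gpa, 82.75 avg credits
  Psychology: 5 records, 14.22 total gpa, 88.00 avg credits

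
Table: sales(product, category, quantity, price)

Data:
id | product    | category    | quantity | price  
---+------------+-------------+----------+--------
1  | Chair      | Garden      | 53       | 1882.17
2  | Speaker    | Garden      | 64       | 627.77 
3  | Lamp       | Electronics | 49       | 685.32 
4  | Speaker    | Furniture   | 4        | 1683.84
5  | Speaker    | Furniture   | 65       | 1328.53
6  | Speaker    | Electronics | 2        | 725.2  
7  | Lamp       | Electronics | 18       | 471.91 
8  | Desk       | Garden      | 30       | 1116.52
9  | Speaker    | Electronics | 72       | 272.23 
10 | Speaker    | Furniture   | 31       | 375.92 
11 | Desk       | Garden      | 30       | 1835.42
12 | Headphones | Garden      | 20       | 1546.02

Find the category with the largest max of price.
SELECT category, MAX(price) as val
FROM sales
GROUP BY category
ORDER BY val DESC
LIMIT 1

Result: Garden with max(price) = 1882.17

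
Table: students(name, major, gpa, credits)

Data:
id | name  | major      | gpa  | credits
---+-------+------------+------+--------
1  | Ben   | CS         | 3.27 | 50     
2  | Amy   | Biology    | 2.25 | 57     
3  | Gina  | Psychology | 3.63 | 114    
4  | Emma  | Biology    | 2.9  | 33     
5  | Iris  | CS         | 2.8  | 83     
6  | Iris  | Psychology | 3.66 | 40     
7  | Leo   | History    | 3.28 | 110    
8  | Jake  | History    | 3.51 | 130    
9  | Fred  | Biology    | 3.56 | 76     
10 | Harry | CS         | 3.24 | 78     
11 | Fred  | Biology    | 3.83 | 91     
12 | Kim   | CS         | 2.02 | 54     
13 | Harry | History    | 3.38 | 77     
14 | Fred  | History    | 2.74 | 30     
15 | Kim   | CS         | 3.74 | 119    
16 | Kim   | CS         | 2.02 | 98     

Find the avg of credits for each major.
SELECT major, AVG(credits) as result
FROM students
GROUP BY major

Result:
  Biology: 64.25
  CS: 80.33
  History: 86.75
  Psychology: 77.00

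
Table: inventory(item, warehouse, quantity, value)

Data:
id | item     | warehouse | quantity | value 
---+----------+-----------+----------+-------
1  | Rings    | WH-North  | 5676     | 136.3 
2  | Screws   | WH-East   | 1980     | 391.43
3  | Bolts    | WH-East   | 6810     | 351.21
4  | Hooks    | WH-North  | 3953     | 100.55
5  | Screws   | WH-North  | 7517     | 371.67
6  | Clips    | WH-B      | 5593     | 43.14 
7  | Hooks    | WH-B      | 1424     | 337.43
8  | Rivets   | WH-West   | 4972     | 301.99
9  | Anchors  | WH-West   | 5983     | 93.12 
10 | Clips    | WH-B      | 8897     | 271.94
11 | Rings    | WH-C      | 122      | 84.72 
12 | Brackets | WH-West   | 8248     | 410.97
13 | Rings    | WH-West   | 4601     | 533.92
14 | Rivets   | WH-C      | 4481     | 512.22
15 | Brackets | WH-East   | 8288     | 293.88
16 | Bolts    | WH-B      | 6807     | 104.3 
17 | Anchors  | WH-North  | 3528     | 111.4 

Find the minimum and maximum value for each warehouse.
SELECT warehouse, MIN(value), MAX(value)
FROM inventory
GROUP BY warehouse

Result:
  WH-B: min=43.14, max=337.43
  WH-C: min=84.72, max=512.22
  WH-East: min=293.88, max=391.43
  WH-North: min=100.55, max=371.67
  WH-West: min=93.12, max=533.92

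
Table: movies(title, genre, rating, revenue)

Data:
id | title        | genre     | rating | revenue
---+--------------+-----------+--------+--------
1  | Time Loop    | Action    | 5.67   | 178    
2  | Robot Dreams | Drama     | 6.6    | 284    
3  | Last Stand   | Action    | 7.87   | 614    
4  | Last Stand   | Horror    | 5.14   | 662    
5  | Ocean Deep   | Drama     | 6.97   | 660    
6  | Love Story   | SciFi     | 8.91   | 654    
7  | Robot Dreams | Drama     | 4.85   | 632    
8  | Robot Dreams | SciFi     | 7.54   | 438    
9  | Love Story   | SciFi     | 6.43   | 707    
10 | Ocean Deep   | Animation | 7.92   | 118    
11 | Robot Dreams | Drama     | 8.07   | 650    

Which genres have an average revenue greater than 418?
SELECT genre, AVG(revenue)
FROM movies
GROUP BY genre
HAVING AVG(revenue) > 418

Result:
  Drama: avg=556.50
  Horror: avg=662.00
  SciFi: avg=599.67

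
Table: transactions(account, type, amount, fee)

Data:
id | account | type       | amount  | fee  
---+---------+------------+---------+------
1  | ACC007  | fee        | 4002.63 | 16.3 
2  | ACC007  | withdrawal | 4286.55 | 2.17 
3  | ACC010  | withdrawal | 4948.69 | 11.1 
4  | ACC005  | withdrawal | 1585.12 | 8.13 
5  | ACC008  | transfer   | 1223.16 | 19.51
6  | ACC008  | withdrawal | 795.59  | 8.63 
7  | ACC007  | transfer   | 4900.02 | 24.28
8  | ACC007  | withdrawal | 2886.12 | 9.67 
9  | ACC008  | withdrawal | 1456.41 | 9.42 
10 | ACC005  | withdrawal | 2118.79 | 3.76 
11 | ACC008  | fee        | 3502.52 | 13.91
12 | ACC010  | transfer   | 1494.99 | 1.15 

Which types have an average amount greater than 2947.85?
SELECT type, AVG(amount)
FROM transactions
GROUP BY type
HAVING AVG(amount) > 2947.85

Result:
  fee: avg=3752.58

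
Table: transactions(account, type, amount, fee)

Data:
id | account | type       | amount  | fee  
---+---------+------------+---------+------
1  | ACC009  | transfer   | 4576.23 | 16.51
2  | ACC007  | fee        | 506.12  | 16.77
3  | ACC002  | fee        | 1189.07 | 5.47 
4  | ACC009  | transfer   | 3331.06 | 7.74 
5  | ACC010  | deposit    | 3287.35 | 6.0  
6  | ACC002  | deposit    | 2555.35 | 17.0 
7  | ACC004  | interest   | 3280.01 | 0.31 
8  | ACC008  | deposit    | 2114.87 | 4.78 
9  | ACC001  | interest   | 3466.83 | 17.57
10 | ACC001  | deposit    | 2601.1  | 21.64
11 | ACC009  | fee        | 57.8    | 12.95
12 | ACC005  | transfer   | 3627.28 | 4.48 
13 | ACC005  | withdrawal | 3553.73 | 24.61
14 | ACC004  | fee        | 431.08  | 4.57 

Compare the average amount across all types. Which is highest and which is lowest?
SELECT type, AVG(amount)
FROM transactions
GROUP BY type
ORDER BY AVG(amount)

All groups:
  fee: 546.02
  deposit: 2639.67
  interest: 3373.42
  withdrawal: 3553.73
  transfer: 3844.86

Highest: transfer (3844.86)
Lowest: fee (546.02)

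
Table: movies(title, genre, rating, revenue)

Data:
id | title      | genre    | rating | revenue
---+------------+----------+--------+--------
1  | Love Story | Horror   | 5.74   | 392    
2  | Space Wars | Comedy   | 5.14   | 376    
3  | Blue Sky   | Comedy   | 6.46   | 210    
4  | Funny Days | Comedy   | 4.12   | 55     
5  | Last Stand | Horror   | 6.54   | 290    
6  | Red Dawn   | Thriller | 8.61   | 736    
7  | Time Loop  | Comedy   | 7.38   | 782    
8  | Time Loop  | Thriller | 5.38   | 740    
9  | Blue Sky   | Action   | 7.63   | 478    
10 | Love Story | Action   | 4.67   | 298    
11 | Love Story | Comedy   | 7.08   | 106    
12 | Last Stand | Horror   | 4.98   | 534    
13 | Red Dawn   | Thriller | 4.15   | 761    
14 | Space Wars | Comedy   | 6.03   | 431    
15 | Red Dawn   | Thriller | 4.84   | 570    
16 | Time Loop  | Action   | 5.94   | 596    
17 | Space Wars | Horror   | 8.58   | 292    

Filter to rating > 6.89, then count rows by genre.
SELECT genre, COUNT(*)
FROM movies
WHERE rating > 6.89
GROUP BY genre

Note: WHERE filters rows before grouping.

Result:
  Action: 1
  Comedy: 2
  Horror: 1
  Thriller: 1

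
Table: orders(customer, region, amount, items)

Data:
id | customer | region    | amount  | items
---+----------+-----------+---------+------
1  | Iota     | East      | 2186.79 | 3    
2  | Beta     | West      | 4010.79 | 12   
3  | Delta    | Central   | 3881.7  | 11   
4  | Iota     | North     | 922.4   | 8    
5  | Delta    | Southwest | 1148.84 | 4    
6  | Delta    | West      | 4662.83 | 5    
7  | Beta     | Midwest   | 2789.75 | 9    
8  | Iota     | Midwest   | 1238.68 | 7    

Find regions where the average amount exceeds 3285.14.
SELECT region, AVG(amount)
FROM orders
GROUP BY region
HAVING AVG(amount) > 3285.14

Result:
  Central: avg=3881.70
  West: avg=4336.81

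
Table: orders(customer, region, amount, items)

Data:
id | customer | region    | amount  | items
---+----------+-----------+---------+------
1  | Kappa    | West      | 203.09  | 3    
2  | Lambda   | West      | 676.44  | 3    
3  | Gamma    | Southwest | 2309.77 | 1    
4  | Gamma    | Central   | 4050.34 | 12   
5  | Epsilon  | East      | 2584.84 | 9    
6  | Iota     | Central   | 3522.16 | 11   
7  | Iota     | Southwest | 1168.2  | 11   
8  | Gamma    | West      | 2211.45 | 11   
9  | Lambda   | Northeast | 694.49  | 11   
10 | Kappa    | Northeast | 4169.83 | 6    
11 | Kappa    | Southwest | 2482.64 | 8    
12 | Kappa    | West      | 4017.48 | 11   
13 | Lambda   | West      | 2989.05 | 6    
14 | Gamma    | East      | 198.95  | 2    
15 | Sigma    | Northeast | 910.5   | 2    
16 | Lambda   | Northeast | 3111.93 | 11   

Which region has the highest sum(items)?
SELECT region, SUM(items) as val
FROM orders
GROUP BY region
ORDER BY val DESC
LIMIT 1

Result: West with sum(items) = 34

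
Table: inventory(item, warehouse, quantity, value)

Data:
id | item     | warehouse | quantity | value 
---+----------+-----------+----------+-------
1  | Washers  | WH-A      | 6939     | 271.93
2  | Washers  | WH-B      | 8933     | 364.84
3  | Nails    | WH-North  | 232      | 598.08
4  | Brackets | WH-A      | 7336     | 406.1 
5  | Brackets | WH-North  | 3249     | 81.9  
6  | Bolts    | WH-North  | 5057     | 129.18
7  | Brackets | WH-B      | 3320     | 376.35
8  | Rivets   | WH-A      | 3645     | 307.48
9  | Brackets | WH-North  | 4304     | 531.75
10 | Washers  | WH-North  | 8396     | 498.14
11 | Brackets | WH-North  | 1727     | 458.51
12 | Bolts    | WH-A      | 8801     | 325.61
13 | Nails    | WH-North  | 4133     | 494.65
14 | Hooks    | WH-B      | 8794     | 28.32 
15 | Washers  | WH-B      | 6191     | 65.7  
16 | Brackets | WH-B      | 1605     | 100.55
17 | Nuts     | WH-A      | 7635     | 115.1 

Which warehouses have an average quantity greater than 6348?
SELECT warehouse, AVG(quantity)
FROM inventory
GROUP BY warehouse
HAVING AVG(quantity) > 6348

Result:
  WH-A: avg=6871.20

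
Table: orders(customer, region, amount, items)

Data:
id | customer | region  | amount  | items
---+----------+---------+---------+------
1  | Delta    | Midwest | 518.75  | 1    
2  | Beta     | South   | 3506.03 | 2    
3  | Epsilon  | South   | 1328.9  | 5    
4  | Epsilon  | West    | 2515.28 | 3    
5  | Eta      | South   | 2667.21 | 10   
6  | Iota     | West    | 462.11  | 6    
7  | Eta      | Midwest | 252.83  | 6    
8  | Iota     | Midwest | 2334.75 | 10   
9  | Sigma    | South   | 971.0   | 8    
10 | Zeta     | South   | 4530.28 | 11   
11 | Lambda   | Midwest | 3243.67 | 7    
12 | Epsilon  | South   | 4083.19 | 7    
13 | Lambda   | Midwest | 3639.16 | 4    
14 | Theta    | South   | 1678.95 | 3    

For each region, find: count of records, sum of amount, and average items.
SELECT region,
       COUNT(*) as cnt,
       SUM(amount) as total_amount,
       AVG(items) as avg_items
FROM orders
GROUP BY region

Result:
  Midwest: 5 records, 9989.16 total amount, 5.60 avg items
  South: 7 records, 18765.56 total amount, 6.57 avg items
  West: 2 records, 2977.39 total amount, 4.50 avg items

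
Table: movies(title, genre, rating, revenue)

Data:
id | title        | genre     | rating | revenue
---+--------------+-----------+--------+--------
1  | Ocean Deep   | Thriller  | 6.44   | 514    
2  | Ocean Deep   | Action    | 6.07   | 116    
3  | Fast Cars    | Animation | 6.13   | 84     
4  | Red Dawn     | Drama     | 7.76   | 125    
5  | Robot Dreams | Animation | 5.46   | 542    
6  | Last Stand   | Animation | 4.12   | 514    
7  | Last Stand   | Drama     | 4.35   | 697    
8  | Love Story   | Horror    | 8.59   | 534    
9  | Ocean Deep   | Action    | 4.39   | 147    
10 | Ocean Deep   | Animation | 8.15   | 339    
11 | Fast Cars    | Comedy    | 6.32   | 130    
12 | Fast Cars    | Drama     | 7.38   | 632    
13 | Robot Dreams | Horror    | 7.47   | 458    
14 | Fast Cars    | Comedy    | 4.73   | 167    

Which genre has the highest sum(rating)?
SELECT genre, SUM(rating) as val
FROM movies
GROUP BY genre
ORDER BY val DESC
LIMIT 1

Result: Animation with sum(rating) = 23.86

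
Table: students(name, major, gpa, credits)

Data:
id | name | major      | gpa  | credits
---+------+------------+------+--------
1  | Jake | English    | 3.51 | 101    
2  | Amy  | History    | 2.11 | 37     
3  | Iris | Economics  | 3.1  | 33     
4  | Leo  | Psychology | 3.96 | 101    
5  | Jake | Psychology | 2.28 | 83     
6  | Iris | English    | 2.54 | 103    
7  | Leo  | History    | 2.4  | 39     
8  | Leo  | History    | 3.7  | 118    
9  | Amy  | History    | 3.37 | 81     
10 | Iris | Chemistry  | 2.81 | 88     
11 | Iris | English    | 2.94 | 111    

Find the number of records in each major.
SELECT major, COUNT(*) as count
FROM students
GROUP BY major

Result:
  Chemistry: 1
  Economics: 1
  English: 3
  History: 4
  Psychology: 2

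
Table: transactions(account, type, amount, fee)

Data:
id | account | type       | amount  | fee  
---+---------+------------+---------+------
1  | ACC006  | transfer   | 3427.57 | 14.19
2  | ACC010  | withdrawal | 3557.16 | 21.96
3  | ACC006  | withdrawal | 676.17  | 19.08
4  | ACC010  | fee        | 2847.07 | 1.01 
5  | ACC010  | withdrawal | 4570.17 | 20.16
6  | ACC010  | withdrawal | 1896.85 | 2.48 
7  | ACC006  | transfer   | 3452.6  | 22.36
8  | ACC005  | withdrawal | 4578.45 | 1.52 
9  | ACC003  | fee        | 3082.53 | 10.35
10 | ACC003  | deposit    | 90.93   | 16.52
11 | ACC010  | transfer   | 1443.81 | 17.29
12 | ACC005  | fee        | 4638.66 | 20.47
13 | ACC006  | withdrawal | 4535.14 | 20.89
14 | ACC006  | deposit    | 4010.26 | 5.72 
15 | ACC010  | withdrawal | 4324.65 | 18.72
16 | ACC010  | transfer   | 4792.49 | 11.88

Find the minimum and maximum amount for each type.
SELECT type, MIN(amount), MAX(amount)
FROM transactions
GROUP BY type

Result:
  deposit: min=90.93, max=4010.26
  fee: min=2847.07, max=4638.66
  transfer: min=1443.81, max=4792.49
  withdrawal: min=676.17, max=4578.45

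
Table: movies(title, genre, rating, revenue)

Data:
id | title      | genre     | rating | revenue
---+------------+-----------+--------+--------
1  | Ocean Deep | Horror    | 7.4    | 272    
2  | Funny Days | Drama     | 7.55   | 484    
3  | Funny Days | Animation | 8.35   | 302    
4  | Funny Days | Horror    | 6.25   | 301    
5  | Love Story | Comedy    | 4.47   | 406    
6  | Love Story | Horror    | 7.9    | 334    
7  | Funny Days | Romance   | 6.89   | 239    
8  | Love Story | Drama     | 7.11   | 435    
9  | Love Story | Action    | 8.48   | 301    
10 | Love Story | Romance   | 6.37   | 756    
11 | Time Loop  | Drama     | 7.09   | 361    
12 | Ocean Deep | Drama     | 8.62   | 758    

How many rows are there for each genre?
SELECT genre, COUNT(*) as count
FROM movies
GROUP BY genre

Result:
  Action: 1
  Animation: 1
  Comedy: 1
  Drama: 4
  Horror: 3
  Romance: 2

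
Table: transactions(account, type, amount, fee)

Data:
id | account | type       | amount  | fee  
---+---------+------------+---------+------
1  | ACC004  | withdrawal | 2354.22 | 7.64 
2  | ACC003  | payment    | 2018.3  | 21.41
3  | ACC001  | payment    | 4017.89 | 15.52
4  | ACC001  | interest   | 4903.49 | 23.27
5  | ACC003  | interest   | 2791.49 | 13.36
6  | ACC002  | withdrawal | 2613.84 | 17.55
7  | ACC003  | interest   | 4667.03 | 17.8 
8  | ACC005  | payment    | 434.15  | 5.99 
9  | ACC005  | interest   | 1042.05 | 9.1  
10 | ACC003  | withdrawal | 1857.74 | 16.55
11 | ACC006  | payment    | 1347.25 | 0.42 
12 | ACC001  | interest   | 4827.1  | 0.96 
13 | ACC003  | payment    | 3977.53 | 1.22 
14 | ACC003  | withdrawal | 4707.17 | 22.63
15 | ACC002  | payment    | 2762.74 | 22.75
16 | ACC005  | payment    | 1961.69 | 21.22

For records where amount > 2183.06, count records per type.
SELECT type, COUNT(*)
FROM transactions
WHERE amount > 2183.06
GROUP BY type

Note: WHERE filters rows before grouping.

Result:
  interest: 4
  payment: 3
  withdrawal: 3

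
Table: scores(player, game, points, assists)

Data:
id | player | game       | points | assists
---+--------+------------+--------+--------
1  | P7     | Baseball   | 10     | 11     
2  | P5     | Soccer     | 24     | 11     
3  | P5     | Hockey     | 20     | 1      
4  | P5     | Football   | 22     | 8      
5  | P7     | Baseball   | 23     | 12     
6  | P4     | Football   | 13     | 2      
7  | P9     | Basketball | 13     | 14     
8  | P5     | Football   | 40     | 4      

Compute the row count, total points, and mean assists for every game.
SELECT game,
       COUNT(*) as cnt,
       SUM(points) as total_points,
       AVG(assists) as avg_assists
FROM scores
GROUP BY game

Result:
  Baseball: 2 records, 33 total points, 11.50 avg assists
  Basketball: 1 records, 13 total points, 14.00 avg assists
  Football: 3 records, 75 total points, 4.67 avg assists
  Hockey: 1 records, 20 total points, 1.00 avg assists
  Soccer: 1 records, 24 total points, 11.00 avg assists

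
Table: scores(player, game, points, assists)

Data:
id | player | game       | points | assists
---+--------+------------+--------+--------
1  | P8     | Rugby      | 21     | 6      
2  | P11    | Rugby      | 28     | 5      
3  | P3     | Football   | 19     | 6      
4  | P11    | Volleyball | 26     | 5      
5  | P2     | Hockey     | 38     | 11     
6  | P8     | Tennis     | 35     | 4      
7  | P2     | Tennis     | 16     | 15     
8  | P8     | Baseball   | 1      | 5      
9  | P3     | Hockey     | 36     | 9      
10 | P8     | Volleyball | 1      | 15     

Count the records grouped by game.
SELECT game, COUNT(*) as count
FROM scores
GROUP BY game

Result:
  Baseball: 1
  Football: 1
  Hockey: 2
  Rugby: 2
  Tennis: 2
  Volleyball: 2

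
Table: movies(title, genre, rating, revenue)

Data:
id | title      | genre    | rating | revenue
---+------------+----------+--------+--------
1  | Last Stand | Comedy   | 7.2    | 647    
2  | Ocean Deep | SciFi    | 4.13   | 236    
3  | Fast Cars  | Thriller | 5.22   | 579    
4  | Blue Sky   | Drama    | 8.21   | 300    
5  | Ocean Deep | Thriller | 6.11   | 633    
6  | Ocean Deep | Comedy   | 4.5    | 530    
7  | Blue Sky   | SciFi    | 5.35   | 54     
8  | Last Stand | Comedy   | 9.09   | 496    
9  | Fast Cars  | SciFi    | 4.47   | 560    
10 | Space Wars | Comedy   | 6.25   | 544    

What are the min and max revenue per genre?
SELECT genre, MIN(revenue), MAX(revenue)
FROM movies
GROUP BY genre

Result:
  Comedy: min=496, max=647
  Drama: min=300, max=300
  SciFi: min=54, max=560
  Thriller: min=579, max=633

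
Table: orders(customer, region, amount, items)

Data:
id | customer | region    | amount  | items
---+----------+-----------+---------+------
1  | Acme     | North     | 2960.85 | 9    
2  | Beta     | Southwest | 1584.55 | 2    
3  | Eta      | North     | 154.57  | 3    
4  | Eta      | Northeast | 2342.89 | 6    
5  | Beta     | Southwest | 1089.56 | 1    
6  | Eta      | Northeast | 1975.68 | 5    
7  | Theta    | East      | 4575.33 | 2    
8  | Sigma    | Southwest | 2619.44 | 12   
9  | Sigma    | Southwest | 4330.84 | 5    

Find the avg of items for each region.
SELECT region, AVG(items) as result
FROM orders
GROUP BY region

Result:
  East: 2.00
  North: 6.00
  Northeast: 5.50
  Southwest: 5.00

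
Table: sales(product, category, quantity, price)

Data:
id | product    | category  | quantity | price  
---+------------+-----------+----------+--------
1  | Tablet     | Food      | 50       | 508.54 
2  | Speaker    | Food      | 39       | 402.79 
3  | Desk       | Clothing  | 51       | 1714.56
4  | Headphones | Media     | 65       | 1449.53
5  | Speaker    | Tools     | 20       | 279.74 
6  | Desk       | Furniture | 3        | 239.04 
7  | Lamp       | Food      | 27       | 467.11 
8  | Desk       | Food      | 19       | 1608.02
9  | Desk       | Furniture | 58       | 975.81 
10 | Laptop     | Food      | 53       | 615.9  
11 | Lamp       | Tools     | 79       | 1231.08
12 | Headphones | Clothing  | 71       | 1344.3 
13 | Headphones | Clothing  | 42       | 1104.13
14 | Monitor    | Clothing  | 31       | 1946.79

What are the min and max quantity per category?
SELECT category, MIN(quantity), MAX(quantity)
FROM sales
GROUP BY category

Result:
  Clothing: min=31, max=71
  Food: min=19, max=53
  Furniture: min=3, max=58
  Media: min=65, max=65
  Tools: min=20, max=79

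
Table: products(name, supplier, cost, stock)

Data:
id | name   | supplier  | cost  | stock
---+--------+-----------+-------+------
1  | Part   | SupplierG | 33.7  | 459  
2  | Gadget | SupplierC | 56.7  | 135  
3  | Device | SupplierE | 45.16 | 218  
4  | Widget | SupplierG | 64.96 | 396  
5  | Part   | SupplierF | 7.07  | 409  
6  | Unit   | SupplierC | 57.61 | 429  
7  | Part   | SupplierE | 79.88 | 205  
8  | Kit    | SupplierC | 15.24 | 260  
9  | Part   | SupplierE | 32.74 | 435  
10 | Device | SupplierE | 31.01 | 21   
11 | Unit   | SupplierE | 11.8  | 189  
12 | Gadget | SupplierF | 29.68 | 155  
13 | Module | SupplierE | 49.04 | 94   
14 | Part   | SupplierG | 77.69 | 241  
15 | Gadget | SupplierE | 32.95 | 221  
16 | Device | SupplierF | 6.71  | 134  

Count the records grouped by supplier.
SELECT supplier, COUNT(*) as count
FROM products
GROUP BY supplier

Result:
  SupplierC: 3
  SupplierE: 7
  SupplierF: 3
  SupplierG: 3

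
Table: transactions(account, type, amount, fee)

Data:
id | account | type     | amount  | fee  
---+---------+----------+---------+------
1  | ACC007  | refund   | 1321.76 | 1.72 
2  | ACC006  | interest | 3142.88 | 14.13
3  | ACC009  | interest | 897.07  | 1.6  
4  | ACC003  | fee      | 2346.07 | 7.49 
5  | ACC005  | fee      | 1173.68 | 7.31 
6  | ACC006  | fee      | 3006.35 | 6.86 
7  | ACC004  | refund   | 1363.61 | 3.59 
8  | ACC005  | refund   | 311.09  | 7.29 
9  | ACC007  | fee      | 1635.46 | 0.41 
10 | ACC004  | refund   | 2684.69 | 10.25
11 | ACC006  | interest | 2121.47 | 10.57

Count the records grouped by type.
SELECT type, COUNT(*) as count
FROM transactions
GROUP BY type

Result:
  fee: 4
  interest: 3
  refund: 4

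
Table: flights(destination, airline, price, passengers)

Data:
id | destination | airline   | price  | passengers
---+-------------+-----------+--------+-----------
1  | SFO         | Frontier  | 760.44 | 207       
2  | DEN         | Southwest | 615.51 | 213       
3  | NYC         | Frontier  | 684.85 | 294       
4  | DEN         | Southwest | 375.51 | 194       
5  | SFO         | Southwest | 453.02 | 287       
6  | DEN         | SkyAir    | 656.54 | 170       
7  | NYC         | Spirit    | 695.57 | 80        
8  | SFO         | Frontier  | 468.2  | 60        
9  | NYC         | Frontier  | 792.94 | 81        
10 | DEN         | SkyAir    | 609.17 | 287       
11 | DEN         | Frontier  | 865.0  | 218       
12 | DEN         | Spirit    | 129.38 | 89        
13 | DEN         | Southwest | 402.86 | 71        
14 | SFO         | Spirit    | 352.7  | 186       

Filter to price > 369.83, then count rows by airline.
SELECT airline, COUNT(*)
FROM flights
WHERE price > 369.83
GROUP BY airline

Note: WHERE filters rows before grouping.

Result:
  Frontier: 5
  SkyAir: 2
  Southwest: 4
  Spirit: 1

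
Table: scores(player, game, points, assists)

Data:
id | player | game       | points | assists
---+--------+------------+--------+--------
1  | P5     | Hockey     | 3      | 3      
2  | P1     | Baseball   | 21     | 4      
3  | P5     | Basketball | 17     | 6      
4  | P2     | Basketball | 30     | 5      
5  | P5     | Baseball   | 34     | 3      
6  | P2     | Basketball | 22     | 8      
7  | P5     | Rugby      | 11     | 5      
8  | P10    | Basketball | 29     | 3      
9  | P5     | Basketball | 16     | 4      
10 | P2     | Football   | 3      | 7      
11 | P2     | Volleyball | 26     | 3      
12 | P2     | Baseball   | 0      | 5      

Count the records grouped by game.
SELECT game, COUNT(*) as count
FROM scores
GROUP BY game

Result:
  Baseball: 3
  Basketball: 5
  Football: 1
  Hockey: 1
  Rugby: 1
  Volleyball: 1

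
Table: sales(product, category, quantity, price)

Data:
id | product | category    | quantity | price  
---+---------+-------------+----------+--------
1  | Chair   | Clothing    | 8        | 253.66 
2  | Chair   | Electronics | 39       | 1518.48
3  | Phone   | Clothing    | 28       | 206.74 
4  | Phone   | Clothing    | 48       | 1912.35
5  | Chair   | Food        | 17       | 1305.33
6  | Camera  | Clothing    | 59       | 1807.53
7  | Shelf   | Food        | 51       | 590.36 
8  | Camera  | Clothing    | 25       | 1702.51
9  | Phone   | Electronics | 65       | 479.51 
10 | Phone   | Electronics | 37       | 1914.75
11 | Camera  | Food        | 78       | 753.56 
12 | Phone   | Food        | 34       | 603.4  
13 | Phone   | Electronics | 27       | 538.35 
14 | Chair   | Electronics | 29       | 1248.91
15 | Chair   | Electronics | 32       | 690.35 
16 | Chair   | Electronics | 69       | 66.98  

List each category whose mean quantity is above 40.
SELECT category, AVG(quantity)
FROM sales
GROUP BY category
HAVING AVG(quantity) > 40

Result:
  Electronics: avg=42.57
  Food: avg=45.00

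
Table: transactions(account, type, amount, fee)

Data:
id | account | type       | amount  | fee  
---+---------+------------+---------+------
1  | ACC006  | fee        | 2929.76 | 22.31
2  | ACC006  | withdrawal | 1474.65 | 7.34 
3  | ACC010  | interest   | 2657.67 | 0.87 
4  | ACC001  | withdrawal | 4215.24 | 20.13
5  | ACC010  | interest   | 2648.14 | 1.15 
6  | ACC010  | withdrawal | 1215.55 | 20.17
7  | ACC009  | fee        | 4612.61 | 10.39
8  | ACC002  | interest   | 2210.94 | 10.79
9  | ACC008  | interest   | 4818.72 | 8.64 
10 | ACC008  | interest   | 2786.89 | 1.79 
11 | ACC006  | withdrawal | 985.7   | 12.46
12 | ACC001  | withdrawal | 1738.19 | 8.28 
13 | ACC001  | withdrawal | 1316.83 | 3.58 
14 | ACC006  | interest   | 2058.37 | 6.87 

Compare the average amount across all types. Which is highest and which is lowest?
SELECT type, AVG(amount)
FROM transactions
GROUP BY type
ORDER BY AVG(amount)

All groups:
  withdrawal: 1824.36
  interest: 2863.46
  fee: 3771.19

Highest: fee (3771.19)
Lowest: withdrawal (1824.36)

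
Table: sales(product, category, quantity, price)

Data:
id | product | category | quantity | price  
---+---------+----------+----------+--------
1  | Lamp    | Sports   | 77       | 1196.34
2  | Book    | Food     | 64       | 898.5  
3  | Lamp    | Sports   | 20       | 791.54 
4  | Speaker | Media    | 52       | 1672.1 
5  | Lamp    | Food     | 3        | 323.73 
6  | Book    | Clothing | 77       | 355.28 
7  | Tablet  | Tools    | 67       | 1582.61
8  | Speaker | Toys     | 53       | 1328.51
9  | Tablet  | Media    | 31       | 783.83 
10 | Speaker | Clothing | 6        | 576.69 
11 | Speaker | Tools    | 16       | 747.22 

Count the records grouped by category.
SELECT category, COUNT(*) as count
FROM sales
GROUP BY category

Result:
  Clothing: 2
  Food: 2
  Media: 2
  Sports: 2
  Tools: 2
  Toys: 1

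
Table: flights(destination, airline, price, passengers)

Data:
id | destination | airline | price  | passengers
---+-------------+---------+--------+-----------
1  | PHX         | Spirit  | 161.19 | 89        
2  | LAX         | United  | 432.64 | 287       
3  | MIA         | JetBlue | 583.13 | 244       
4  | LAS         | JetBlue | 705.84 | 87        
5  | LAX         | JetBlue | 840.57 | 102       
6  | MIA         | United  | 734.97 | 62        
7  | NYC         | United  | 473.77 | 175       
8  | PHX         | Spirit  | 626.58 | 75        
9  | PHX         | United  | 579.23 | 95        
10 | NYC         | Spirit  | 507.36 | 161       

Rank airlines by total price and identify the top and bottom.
SELECT airline, SUM(price)
FROM flights
GROUP BY airline
ORDER BY SUM(price)

All groups:
  Spirit: 1295.13
  JetBlue: 2129.54
  United: 2220.61

Highest: United (2220.61)
Lowest: Spirit (1295.13)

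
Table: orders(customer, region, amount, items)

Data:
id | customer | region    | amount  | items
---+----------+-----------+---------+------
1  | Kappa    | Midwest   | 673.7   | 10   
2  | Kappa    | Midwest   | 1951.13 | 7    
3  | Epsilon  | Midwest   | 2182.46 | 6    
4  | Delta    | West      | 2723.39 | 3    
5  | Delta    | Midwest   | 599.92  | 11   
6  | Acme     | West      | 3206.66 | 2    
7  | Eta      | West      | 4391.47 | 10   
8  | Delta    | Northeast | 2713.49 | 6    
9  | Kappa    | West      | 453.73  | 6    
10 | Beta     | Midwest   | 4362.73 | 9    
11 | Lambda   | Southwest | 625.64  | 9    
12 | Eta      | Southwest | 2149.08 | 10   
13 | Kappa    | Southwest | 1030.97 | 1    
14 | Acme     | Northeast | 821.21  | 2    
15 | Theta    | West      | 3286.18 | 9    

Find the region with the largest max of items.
SELECT region, MAX(items) as val
FROM orders
GROUP BY region
ORDER BY val DESC
LIMIT 1

Result: Midwest with max(items) = 11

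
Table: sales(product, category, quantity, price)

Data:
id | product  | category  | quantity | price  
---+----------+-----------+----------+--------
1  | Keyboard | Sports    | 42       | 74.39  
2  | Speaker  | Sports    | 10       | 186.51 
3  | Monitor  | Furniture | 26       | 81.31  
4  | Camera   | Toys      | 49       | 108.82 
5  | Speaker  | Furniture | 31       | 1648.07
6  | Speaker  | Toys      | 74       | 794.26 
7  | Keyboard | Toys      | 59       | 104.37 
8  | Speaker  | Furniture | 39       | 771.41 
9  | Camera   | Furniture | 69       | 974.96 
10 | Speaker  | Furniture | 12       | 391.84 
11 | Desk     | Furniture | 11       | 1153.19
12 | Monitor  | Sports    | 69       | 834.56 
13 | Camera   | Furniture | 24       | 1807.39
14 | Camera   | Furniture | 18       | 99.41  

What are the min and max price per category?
SELECT category, MIN(price), MAX(price)
FROM sales
GROUP BY category

Result:
  Furniture: min=81.31, max=1807.39
  Sports: min=74.39, max=834.56
  Toys: min=104.37, max=794.26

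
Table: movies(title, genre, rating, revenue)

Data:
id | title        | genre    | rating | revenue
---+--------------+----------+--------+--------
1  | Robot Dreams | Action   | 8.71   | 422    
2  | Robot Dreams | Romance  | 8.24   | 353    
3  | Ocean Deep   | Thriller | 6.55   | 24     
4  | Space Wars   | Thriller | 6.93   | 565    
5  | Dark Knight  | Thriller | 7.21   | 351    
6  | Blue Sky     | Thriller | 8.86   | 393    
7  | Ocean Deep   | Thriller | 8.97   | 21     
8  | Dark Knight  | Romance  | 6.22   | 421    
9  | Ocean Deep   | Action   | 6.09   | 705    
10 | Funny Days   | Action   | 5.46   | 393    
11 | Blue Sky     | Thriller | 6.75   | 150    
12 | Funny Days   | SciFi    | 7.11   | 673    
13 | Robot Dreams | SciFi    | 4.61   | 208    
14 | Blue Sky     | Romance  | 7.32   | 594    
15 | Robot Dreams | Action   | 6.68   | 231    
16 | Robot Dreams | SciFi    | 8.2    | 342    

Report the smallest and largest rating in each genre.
SELECT genre, MIN(rating), MAX(rating)
FROM movies
GROUP BY genre

Result:
  Action: min=5.46, max=8.71
  Romance: min=6.22, max=8.24
  SciFi: min=4.61, max=8.20
  Thriller: min=6.55, max=8.97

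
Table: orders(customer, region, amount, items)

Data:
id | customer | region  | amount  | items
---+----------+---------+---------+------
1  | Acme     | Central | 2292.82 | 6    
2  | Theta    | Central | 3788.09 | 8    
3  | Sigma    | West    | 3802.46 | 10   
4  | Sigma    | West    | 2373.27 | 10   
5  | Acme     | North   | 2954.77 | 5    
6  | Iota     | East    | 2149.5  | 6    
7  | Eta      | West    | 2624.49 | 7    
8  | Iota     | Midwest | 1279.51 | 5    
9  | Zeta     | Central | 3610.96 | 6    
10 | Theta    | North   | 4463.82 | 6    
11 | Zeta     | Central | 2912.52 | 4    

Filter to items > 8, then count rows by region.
SELECT region, COUNT(*)
FROM orders
WHERE items > 8
GROUP BY region

Note: WHERE filters rows before grouping.

Result:
  West: 2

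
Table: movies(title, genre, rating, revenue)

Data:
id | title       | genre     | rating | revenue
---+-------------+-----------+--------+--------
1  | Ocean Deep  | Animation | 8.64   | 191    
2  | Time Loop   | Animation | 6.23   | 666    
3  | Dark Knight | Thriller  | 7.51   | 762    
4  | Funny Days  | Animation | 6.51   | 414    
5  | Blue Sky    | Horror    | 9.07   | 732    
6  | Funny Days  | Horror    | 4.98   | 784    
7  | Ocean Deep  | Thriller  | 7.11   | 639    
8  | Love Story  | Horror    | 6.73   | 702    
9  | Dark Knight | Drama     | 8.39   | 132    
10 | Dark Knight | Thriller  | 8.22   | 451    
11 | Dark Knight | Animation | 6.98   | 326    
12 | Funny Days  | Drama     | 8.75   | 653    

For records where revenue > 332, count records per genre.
SELECT genre, COUNT(*)
FROM movies
WHERE revenue > 332
GROUP BY genre

Note: WHERE filters rows before grouping.

Result:
  Animation: 2
  Drama: 1
  Horror: 3
  Thriller: 3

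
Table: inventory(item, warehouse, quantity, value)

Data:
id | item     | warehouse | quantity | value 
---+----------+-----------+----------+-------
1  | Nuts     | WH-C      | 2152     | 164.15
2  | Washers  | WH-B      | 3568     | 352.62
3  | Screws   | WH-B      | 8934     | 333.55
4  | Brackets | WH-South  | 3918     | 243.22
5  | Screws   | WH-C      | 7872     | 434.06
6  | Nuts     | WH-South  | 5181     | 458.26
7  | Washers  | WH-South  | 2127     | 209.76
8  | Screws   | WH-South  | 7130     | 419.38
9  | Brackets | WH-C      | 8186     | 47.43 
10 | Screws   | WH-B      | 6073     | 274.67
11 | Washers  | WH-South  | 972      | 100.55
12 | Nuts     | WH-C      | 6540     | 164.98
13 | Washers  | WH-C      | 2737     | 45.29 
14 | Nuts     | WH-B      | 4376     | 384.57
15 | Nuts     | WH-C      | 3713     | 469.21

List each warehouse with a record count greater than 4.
SELECT warehouse, COUNT(*) as cnt
FROM inventory
GROUP BY warehouse
HAVING COUNT(*) > 4

Result:
  WH-C: 6
  WH-South: 5

Note: HAVING filters groups after aggregation, WHERE filters rows before.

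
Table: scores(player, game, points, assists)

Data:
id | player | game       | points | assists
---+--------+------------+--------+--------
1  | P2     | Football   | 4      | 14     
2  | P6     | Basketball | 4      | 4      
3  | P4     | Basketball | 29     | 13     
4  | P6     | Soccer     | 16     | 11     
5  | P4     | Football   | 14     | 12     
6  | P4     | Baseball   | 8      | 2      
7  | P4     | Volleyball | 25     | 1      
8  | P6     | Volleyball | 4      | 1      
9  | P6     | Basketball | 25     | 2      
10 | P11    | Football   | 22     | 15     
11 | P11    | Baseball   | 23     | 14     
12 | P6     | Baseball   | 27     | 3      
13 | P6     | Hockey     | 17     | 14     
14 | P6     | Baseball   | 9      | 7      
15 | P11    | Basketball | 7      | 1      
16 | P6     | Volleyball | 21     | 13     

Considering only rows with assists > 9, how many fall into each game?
SELECT game, COUNT(*)
FROM scores
WHERE assists > 9
GROUP BY game

Note: WHERE filters rows before grouping.

Result:
  Baseball: 1
  Basketball: 1
  Football: 3
  Hockey: 1
  Soccer: 1
  Volleyball: 1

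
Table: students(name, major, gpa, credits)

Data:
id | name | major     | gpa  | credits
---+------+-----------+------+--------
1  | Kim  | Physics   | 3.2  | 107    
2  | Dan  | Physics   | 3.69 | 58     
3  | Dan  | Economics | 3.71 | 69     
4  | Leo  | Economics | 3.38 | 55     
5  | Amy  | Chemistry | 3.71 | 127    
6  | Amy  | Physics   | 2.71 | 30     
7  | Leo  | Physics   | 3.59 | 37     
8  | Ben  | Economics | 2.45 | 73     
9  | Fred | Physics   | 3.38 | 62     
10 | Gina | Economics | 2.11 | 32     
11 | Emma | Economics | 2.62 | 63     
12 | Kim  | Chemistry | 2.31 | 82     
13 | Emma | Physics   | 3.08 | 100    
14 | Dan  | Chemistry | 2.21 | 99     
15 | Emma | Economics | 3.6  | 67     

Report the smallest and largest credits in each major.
SELECT major, MIN(credits), MAX(credits)
FROM students
GROUP BY major

Result:
  Chemistry: min=82, max=127
  Economics: min=32, max=73
  Physics: min=30, max=107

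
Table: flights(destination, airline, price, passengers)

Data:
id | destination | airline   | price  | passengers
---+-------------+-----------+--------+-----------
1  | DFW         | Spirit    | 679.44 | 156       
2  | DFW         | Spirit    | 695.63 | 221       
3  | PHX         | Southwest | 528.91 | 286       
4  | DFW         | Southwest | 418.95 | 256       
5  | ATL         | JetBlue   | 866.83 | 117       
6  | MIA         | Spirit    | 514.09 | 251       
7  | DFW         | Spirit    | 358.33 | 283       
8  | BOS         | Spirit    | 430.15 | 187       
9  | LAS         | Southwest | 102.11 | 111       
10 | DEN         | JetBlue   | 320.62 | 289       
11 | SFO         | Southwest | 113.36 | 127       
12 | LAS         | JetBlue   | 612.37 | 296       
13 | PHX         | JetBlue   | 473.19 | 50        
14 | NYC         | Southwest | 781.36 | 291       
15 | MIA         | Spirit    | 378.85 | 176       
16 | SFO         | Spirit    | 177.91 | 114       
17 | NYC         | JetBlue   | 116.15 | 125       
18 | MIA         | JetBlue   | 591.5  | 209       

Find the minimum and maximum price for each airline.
SELECT airline, MIN(price), MAX(price)
FROM flights
GROUP BY airline

Result:
  JetBlue: min=116.15, max=866.83
  Southwest: min=102.11, max=781.36
  Spirit: min=177.91, max=695.63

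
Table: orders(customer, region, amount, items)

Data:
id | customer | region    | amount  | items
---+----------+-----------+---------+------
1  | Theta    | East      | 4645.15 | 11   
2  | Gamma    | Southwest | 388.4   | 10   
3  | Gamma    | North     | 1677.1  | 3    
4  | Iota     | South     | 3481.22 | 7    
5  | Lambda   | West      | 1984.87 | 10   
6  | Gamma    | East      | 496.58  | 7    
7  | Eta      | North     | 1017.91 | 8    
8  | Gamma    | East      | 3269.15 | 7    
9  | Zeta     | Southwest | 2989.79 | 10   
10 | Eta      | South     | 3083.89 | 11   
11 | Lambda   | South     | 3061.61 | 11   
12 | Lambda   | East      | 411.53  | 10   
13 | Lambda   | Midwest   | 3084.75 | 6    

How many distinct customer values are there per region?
SELECT region, COUNT(DISTINCT customer)
FROM orders
GROUP BY region

Result:
  East: 3 distinct
  Midwest: 1 distinct
  North: 2 distinct
  South: 3 distinct
  Southwest: 2 distinct
  West: 1 distinct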